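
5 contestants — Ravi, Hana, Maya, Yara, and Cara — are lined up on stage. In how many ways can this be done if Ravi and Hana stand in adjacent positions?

48

Glue Ravi and Hana into one block (2 internal orders), leaving 4 units to arrange in a row.
That gives 2 × 4! = 2 × 24 = 48.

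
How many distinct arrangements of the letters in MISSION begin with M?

With the first slot taken by M, it remains to arrange the other 6 letters (ISSION).
Those 6 letters have I appearing twice and S appearing twice, giving (6)!/(2!·2!) = 180.

180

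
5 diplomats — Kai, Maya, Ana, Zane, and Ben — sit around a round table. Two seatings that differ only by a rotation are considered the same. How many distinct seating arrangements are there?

Fix one person's seat to break rotational symmetry; the remaining 4 people can be arranged in (4)! = 24 ways.

24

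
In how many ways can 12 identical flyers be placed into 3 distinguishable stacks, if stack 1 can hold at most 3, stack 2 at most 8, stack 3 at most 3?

6

Without the upper bounds there are C(14,2) = 91 ways to split 12 among 3 stacks.
Subtract solutions that violate a single cap (substitute x_i' = x_i − (cap_i+1)): x_1 ≥ 4 gives C(10,2) = 45; x_2 ≥ 9 gives C(5,2) = 10; x_3 ≥ 4 gives C(10,2) = 45. Together 100.
Add back pairs where two caps are both exceeded: 0 + 15 + 0 = 15.
By inclusion–exclusion the count is 91 − 100 + 15 = 6.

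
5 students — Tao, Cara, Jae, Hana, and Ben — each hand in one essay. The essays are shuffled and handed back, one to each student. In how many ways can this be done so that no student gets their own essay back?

Let Aᵢ be the assignments in which student i gets their own essay. We want the size of the complement of A₁∪…∪A_5.
By inclusion–exclusion this is Σ_{j=0}^{5} (−1)^j C(5,j)·(5−j)!.
Computing: 120 − 120 + 60 − 20 + 5 − 1 = 44.

44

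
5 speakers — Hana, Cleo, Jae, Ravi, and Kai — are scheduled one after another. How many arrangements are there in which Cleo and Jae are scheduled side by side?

48

Glue Cleo and Jae into one block (2 internal orders), leaving 4 units to arrange in a row.
That gives 2 × 4! = 2 × 24 = 48.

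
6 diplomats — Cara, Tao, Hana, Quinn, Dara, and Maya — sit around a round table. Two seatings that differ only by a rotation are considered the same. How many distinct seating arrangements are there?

Seat Cara anywhere (absorbing the rotational symmetry), then permute the other 5: (5)! = 120.

120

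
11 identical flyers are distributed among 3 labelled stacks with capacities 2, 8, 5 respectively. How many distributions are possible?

By stars and bars, unrestricted non-negative solutions to x_1+…+x_3 = 11 number C(11+2,2) = 78.
Subtract solutions that violate a single cap (substitute x_i' = x_i − (cap_i+1)): x_1 ≥ 3 gives C(10,2) = 45; x_2 ≥ 9 gives C(4,2) = 6; x_3 ≥ 6 gives C(7,2) = 21. Together 72.
Add back pairs where two caps are both exceeded: 0 + 6 + 0 = 6.
By inclusion–exclusion the count is 78 − 72 + 6 = 12.

12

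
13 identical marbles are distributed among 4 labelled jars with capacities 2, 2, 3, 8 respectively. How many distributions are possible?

By stars and bars, unrestricted non-negative solutions to x_1+…+x_4 = 13 number C(13+3,3) = 560.
Subtract solutions that violate a single cap (substitute x_i' = x_i − (cap_i+1)): x_1 ≥ 3 gives C(13,3) = 286; x_2 ≥ 3 gives C(13,3) = 286; x_3 ≥ 4 gives C(12,3) = 220; x_4 ≥ 9 gives C(7,3) = 35. Together 827.
Add back pairs where two caps are both exceeded: 120 + 84 + 4 + 84 + 4 + 1 = 297.
Subtract triples: 20 + 0 + 0 + 0 = 20.
By inclusion–exclusion the count is 560 − 827 + 297 − 20 = 10.

10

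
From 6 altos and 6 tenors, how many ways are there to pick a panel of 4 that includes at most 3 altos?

480

Split by how many altos are chosen (0 through 3).
Sum: C(6,0)·C(6,4) + C(6,1)·C(6,3) + C(6,2)·C(6,2) + C(6,3)·C(6,1) = 15 + 120 + 225 + 120 = 480.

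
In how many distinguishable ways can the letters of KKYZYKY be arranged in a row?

KKYZYKY has 7 letters with K appearing 3 times and Y appearing 3 times.
The number of distinct arrangements is 7!/(3!·3!) = 5040/36 = 140.

140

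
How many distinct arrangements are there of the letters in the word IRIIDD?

60

The 6 letters of IRIIDD have repeats: D appearing twice and I appearing 3 times.
Dividing 6! = 720 by 3!·2! = 12 for the repeated letters gives 60.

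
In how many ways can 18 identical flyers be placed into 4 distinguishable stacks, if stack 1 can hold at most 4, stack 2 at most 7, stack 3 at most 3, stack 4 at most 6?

10

Without the upper bounds there are C(21,3) = 1330 ways to split 18 among 4 stacks.
Subtract solutions that violate a single cap (substitute x_i' = x_i − (cap_i+1)): x_1 ≥ 5 gives C(16,3) = 560; x_2 ≥ 8 gives C(13,3) = 286; x_3 ≥ 4 gives C(17,3) = 680; x_4 ≥ 7 gives C(14,3) = 364. Together 1890.
Add back pairs where two caps are both exceeded: 56 + 220 + 84 + 84 + 20 + 120 = 584.
Subtract triples: 4 + 0 + 10 + 0 = 14.
By inclusion–exclusion the count is 1330 − 1890 + 584 − 14 = 10.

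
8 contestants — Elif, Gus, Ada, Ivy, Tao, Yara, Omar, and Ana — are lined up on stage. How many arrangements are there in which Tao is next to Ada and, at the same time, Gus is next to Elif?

2880

Treat {Tao,Ada} as one block (2 orders) and {Gus,Elif} as another (2 orders).
That leaves 6 units to arrange: 2 × 2 × 6! = 4 × 720 = 2880.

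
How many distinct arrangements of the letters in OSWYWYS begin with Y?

With the first slot taken by Y, it remains to arrange the other 6 letters (OSWWYS).
Those 6 letters have S appearing twice and W appearing twice, giving (6)!/(2!·2!) = 180.

180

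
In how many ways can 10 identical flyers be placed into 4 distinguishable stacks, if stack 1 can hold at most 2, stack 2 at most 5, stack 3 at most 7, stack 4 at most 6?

Without the upper bounds there are C(13,3) = 286 ways to split 10 among 4 stacks.
Subtract solutions that violate a single cap (substitute x_i' = x_i − (cap_i+1)): x_1 ≥ 3 gives C(10,3) = 120; x_2 ≥ 6 gives C(7,3) = 35; x_3 ≥ 8 gives C(5,3) = 10; x_4 ≥ 7 gives C(6,3) = 20. Together 185.
Add back pairs where two caps are both exceeded: 4 + 0 + 1 + 0 + 0 + 0 = 5.
By inclusion–exclusion the count is 286 − 185 + 5 = 106.

106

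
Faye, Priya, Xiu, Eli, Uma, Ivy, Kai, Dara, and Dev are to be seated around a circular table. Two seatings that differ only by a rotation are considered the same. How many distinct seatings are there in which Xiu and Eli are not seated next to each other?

30240

All circular seatings of 9 people number (8)! = 40320.
Those with Xiu next to Eli: fuse the pair into one unit and seat 8 units around a circle — 2·(7)! = 10080.
Subtracting, 40320 − 10080 = 30240.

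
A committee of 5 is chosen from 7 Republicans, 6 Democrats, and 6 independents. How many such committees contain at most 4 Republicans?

Split by how many Republicans are chosen (0 through 4).
Sum: C(7,0)·C(12,5) + C(7,1)·C(12,4) + C(7,2)·C(12,3) + C(7,3)·C(12,2) + C(7,4)·C(12,1) = 792 + 3465 + 4620 + 2310 + 420 = 11607.

11607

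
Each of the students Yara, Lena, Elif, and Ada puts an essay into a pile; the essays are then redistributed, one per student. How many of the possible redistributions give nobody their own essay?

Count assignments avoiding every fixed point. For any j of the 4 students fixed to their own essay, the other 4−j can be arranged in (4−j)! ways.
By inclusion–exclusion this is Σ_{j=0}^{4} (−1)^j C(4,j)·(4−j)!.
Computing: 24 − 24 + 12 − 4 + 1 = 9.

9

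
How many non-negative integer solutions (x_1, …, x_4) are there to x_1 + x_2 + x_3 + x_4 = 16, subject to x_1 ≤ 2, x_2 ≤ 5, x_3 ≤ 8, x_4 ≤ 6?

By stars and bars, unrestricted non-negative solutions to x_1+…+x_4 = 16 number C(16+3,3) = 969.
Subtract solutions that violate a single cap (substitute x_i' = x_i − (cap_i+1)): x_1 ≥ 3 gives C(16,3) = 560; x_2 ≥ 6 gives C(13,3) = 286; x_3 ≥ 9 gives C(10,3) = 120; x_4 ≥ 7 gives C(12,3) = 220. Together 1186.
Add back pairs where two caps are both exceeded: 120 + 35 + 84 + 4 + 20 + 1 = 264.
Subtract triples: 0 + 1 + 0 + 0 = 1.
By inclusion–exclusion the count is 969 − 1186 + 264 − 1 = 46.

46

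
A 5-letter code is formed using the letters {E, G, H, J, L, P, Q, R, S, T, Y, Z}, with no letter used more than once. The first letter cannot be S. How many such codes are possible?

The first letter has 12−1 = 11 choices (anything except S).
The remaining 4 letters are filled from the other 11 symbols without repetition: 11 × 10 × 9 × 8 = 7920.
Total: 11 × 7920 = 87120.

87120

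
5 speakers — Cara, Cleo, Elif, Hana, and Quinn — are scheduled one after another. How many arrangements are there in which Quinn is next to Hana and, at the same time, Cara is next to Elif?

Treat {Quinn,Hana} as one block (2 orders) and {Cara,Elif} as another (2 orders).
That leaves 3 units to arrange: 2 × 2 × 3! = 4 × 6 = 24.

24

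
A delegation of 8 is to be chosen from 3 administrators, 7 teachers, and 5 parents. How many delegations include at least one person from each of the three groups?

5894

With no constraint there are C(15,8) = 6435 possible selections.
Subtract selections that omit an entire group: no administrators → C(12,8) = 495; no teachers → C(8,8) = 1; no parents → C(10,8) = 45.
Add back selections omitting two groups (i.e. drawn from a single group): C(3,8) + C(7,8) + C(5,8) = 0.
By inclusion–exclusion: 6435 − 541 + 0 = 5894.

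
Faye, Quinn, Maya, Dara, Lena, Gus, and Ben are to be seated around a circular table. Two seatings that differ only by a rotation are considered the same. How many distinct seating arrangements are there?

Seat Faye anywhere (absorbing the rotational symmetry), then permute the other 6: (6)! = 720.

720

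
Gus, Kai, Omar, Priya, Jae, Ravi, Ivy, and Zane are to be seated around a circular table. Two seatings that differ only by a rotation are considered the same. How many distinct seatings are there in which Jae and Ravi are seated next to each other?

1440

Treat {Jae, Ravi} as one unit (2 internal orders) and seat the resulting 7 units around the table: (6)! circular arrangements.
So 2 × (6)! = 2 × 720 = 1440.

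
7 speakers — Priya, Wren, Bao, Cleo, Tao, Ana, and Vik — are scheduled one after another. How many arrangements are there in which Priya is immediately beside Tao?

Glue Priya and Tao into one block (2 internal orders), leaving 6 units to arrange in a row.
That gives 2 × 6! = 2 × 720 = 1440.

1440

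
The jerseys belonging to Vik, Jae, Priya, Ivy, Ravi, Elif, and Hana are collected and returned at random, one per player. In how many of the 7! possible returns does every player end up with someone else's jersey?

1854

Let Aᵢ be the assignments in which player i gets their old jersey. We want the size of the complement of A₁∪…∪A_7.
By inclusion–exclusion this is Σ_{j=0}^{7} (−1)^j C(7,j)·(7−j)!.
Computing: 5040 − 5040 + 2520 − 840 + 210 − 42 + 7 − 1 = 1854.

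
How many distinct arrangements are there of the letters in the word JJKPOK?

180

Letter multiplicities in JJKPOK: J×2, K×2, O×1, P×1.
The number of distinct arrangements is 6!/(2!·2!) = 720/4 = 180.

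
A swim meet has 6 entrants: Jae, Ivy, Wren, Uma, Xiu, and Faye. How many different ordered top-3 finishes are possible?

This is an ordered selection of 3 from 6: P(6,3).
That gives 6 × 5 × 4 = 120.

120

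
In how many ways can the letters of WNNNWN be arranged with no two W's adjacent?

10

Total arrangements of WNNNWN: 6!/(4!·2!) = 15.
If the two W's are adjacent, glue them into one block, leaving 5 items to arrange: (5)!/(4!) = 5 ways.
Hence 15 − 5 = 10.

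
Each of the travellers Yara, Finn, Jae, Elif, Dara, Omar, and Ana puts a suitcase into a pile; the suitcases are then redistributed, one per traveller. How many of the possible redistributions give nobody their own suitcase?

Count assignments avoiding every fixed point. For any j of the 7 travellers fixed to their own suitcase, the other 7−j can be arranged in (7−j)! ways.
By inclusion–exclusion this is Σ_{j=0}^{7} (−1)^j C(7,j)·(7−j)!.
Computing: 5040 − 5040 + 2520 − 840 + 210 − 42 + 7 − 1 = 1854.

1854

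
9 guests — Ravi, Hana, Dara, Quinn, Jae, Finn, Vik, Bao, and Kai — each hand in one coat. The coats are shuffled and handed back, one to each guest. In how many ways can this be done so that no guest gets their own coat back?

This is the derangement count D_9: permutations of 9 items with no fixed point.
By inclusion–exclusion this is Σ_{j=0}^{9} (−1)^j C(9,j)·(9−j)!.
Computing: 362880 − 362880 + 181440 − 60480 + 15120 − 3024 + 504 − 72 + 9 − 1 = 133496.

133496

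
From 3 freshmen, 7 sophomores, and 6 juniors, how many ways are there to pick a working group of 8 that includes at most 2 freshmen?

Split by how many freshmen are chosen (0 through 2).
Sum: C(3,0)·C(13,8) + C(3,1)·C(13,7) + C(3,2)·C(13,6) = 1287 + 5148 + 5148 = 11583.

11583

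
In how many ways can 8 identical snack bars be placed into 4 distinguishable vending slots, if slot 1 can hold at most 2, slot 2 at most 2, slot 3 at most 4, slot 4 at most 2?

By stars and bars, unrestricted non-negative solutions to x_1+…+x_4 = 8 number C(8+3,3) = 165.
Subtract solutions that violate a single cap (substitute x_i' = x_i − (cap_i+1)): x_1 ≥ 3 gives C(8,3) = 56; x_2 ≥ 3 gives C(8,3) = 56; x_3 ≥ 5 gives C(6,3) = 20; x_4 ≥ 3 gives C(8,3) = 56. Together 188.
Add back pairs where two caps are both exceeded: 10 + 1 + 10 + 1 + 10 + 1 = 33.
By inclusion–exclusion the count is 165 − 188 + 33 = 10.

10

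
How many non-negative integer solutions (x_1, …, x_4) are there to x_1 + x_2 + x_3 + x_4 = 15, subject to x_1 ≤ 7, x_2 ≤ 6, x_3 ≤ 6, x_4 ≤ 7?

254

By stars and bars, unrestricted non-negative solutions to x_1+…+x_4 = 15 number C(15+3,3) = 816.
Subtract solutions that violate a single cap (substitute x_i' = x_i − (cap_i+1)): x_1 ≥ 8 gives C(10,3) = 120; x_2 ≥ 7 gives C(11,3) = 165; x_3 ≥ 7 gives C(11,3) = 165; x_4 ≥ 8 gives C(10,3) = 120. Together 570.
Add back pairs where two caps are both exceeded: 1 + 1 + 0 + 4 + 1 + 1 = 8.
By inclusion–exclusion the count is 816 − 570 + 8 = 254.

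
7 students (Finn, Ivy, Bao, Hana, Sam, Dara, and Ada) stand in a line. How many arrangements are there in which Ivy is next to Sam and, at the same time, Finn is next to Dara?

480

Treat {Ivy,Sam} as one block (2 orders) and {Finn,Dara} as another (2 orders).
That leaves 5 units to arrange: 2 × 2 × 5! = 4 × 120 = 480.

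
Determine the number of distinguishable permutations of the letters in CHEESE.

CHEESE has 6 letters with E appearing 3 times.
The number of distinct arrangements is 6!/(3!) = 720/6 = 120.

120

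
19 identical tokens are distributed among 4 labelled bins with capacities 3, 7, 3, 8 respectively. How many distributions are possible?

By stars and bars, unrestricted non-negative solutions to x_1+…+x_4 = 19 number C(19+3,3) = 1540.
Subtract solutions that violate a single cap (substitute x_i' = x_i − (cap_i+1)): x_1 ≥ 4 gives C(18,3) = 816; x_2 ≥ 8 gives C(14,3) = 364; x_3 ≥ 4 gives C(18,3) = 816; x_4 ≥ 9 gives C(13,3) = 286. Together 2282.
Add back pairs where two caps are both exceeded: 120 + 364 + 84 + 120 + 10 + 84 = 782.
Subtract triples: 20 + 0 + 10 + 0 = 30.
By inclusion–exclusion the count is 1540 − 2282 + 782 − 30 = 10.

10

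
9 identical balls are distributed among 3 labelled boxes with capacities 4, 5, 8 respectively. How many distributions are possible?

Ignoring the caps, the number of non-negative solutions to x_1+…+x_3 = 9 is C(11,2) = 55.
Subtract solutions that violate a single cap (substitute x_i' = x_i − (cap_i+1)): x_1 ≥ 5 gives C(6,2) = 15; x_2 ≥ 6 gives C(5,2) = 10; x_3 ≥ 9 gives C(2,2) = 1. Together 26.
No two caps can be exceeded simultaneously, so the pair terms are all 0.
By inclusion–exclusion the count is 55 − 26 + 0 = 29.

29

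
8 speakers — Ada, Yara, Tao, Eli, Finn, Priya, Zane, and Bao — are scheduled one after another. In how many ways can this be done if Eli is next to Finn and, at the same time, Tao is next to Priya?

2880

Treat {Eli,Finn} as one block (2 orders) and {Tao,Priya} as another (2 orders).
That leaves 6 units to arrange: 2 × 2 × 6! = 4 × 720 = 2880.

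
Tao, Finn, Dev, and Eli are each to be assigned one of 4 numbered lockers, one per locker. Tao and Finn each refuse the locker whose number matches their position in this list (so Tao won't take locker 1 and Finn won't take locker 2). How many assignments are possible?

14

Let Aᵢ (for i ∈ {1, 2}) be the placements that put person i in their forbidden locker. Any j of these fix j positions, leaving (4−j)! ways to fill the rest, and there are C(2,j) ways to pick which j.
By inclusion–exclusion, the number of valid placements is Σ_{j=0}^{2} (−1)^j C(2,j)·(4−j)!.
Computing: 24 − 12 + 2 = 14.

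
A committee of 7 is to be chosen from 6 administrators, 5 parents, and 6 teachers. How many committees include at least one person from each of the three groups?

17996

With no constraint there are C(17,7) = 19448 possible selections.
Subtract selections that omit an entire group: no administrators → C(11,7) = 330; no parents → C(12,7) = 792; no teachers → C(11,7) = 330.
Add back selections omitting two groups (i.e. drawn from a single group): C(6,7) + C(5,7) + C(6,7) = 0.
By inclusion–exclusion: 19448 − 1452 + 0 = 17996.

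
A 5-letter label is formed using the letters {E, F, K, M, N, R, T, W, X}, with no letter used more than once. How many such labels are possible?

Choose and order 5 of the 9 symbols: the first letter has 9 options, the next 8, and so on down to 5.
9 × 8 × 7 × 6 × 5 = 15120.

15120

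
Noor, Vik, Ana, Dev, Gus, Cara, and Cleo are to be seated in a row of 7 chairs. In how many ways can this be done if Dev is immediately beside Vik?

Glue Dev and Vik into one block (2 internal orders), leaving 6 units to arrange in a row.
So the count is 2·(6)! = 1440.

1440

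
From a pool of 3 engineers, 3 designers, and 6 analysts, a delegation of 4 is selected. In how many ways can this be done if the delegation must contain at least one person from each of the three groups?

243

With no constraint there are C(12,4) = 495 possible selections.
Subtract selections that omit an entire group: no engineers → C(9,4) = 126; no designers → C(9,4) = 126; no analysts → C(6,4) = 15.
Add back selections omitting two groups (i.e. drawn from a single group): C(3,4) + C(3,4) + C(6,4) = 15.
By inclusion–exclusion: 495 − 267 + 15 = 243.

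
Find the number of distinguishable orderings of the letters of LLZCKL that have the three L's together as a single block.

Treat the 3 copies of L as a single block. The multiset to arrange is then {LLL, C, K, Z}, 4 items in all.
All 4 items are distinct, so there are (4)! = 24 arrangements.

24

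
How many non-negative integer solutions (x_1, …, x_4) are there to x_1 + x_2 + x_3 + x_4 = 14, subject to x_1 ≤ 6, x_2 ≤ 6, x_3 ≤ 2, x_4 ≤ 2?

10

Without the upper bounds there are C(17,3) = 680 ways to split 14 among 4 variables.
Subtract solutions that violate a single cap (substitute x_i' = x_i − (cap_i+1)): x_1 ≥ 7 gives C(10,3) = 120; x_2 ≥ 7 gives C(10,3) = 120; x_3 ≥ 3 gives C(14,3) = 364; x_4 ≥ 3 gives C(14,3) = 364. Together 968.
Add back pairs where two caps are both exceeded: 1 + 35 + 35 + 35 + 35 + 165 = 306.
Subtract triples: 0 + 0 + 4 + 4 = 8.
By inclusion–exclusion the count is 680 − 968 + 306 − 8 = 10.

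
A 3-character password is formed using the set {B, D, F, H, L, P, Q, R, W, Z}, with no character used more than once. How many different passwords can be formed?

720

Choose and order 3 of the 10 symbols: the first character has 10 options, the next 9, then 8.
10 × 9 × 8 = 720.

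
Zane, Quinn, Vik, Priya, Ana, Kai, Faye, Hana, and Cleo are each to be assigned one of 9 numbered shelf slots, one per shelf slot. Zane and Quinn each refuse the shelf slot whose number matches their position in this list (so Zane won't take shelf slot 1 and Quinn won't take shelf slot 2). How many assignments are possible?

287280

Let Aᵢ (for i ∈ {1, 2}) be the placements that put person i in their forbidden shelf slot. Any j of these fix j positions, leaving (9−j)! ways to fill the rest, and there are C(2,j) ways to pick which j.
By inclusion–exclusion, the number of valid placements is Σ_{j=0}^{2} (−1)^j C(2,j)·(9−j)!.
Computing: 362880 − 80640 + 5040 = 287280.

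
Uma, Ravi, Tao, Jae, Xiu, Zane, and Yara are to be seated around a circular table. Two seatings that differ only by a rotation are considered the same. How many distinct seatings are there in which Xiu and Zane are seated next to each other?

240

Treat {Xiu, Zane} as one unit (2 internal orders) and seat the resulting 6 units around the table: (5)! circular arrangements.
So 2 × (5)! = 2 × 120 = 240.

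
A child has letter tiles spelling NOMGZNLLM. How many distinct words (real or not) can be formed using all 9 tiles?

The 9 letters of NOMGZNLLM have repeats: L appearing twice, M appearing twice, and N appearing twice.
The number of distinct arrangements is 9!/(2!·2!·2!) = 362880/8 = 45360.

45360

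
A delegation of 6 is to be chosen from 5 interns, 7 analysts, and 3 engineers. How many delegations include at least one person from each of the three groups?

Total 6-person selections from all 15: C(15,6) = 5005.
Selections missing a whole group: no interns → C(10,6) = 210; no analysts → C(8,6) = 28; no engineers → C(12,6) = 924.
Add back selections omitting two groups (i.e. drawn from a single group): C(5,6) + C(7,6) + C(3,6) = 7.
By inclusion–exclusion: 5005 − 1162 + 7 = 3850.

3850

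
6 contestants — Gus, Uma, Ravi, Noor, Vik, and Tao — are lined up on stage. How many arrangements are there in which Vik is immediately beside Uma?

Treat {Vik, Uma} as a single unit. There are 5 units to order, and the pair itself can be ordered 2 ways.
That gives 2 × 5! = 2 × 120 = 240.

240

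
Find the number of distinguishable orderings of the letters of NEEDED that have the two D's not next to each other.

40

There are 6!/(3!·2!) = 60 arrangements of NEEDED in total.
Arrangements with the D's together: treat DD as one letter, giving (5)!/(3!) = 20.
Hence 60 − 20 = 40.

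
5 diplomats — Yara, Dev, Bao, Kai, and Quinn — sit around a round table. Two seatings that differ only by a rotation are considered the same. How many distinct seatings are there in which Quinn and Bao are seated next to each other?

Treat {Quinn, Bao} as one unit (2 internal orders) and seat the resulting 4 units around the table: (3)! circular arrangements.
So 2 × (3)! = 2 × 6 = 12.

12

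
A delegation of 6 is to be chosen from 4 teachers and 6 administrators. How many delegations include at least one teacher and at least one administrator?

209

Total 6-person selections from all 10: C(10,6) = 210.
Subtract selections that omit an entire group: no teachers → C(6,6) = 1; no administrators → C(4,6) = 0.
Both groups omitted at once is impossible, so 210 − 1 = 209.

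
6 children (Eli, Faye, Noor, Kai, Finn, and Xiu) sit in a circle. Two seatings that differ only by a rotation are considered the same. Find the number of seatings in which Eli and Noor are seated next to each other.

Glue Eli and Noor into a block (2 internal orders). Seating 5 units around a circle gives (4)! arrangements.
So 2 × (4)! = 2 × 24 = 48.

48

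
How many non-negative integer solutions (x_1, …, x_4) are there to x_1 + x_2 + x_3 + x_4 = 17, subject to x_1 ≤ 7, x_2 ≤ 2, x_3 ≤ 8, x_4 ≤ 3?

19

Ignoring the caps, the number of non-negative solutions to x_1+…+x_4 = 17 is C(20,3) = 1140.
Subtract solutions that violate a single cap (substitute x_i' = x_i − (cap_i+1)): x_1 ≥ 8 gives C(12,3) = 220; x_2 ≥ 3 gives C(17,3) = 680; x_3 ≥ 9 gives C(11,3) = 165; x_4 ≥ 4 gives C(16,3) = 560. Together 1625.
Add back pairs where two caps are both exceeded: 84 + 1 + 56 + 56 + 286 + 35 = 518.
Subtract triples: 0 + 10 + 0 + 4 = 14.
By inclusion–exclusion the count is 1140 − 1625 + 518 − 14 = 19.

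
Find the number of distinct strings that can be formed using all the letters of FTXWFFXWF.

3780

The 9 letters of FTXWFFXWF have repeats: F appearing 4 times, W appearing twice, and X appearing twice.
Dividing 9! = 362880 by 4!·2!·2! = 96 for the repeated letters gives 3780.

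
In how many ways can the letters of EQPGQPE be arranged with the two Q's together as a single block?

180

Treat the 2 copies of Q as a single block. The multiset to arrange is then {QQ, E, E, G, P, P}, 6 items in all.
That gives (6)!/(2!·2!) = 180 arrangements.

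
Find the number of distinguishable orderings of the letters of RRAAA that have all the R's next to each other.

4

Treat the 2 copies of R as a single block. The multiset to arrange is then {RR, A, A, A}, 4 items in all.
That gives (4)!/(3!) = 4 arrangements.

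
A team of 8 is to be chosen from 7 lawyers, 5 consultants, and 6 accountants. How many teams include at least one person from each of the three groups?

41811

With no constraint there are C(18,8) = 43758 possible selections.
Subtract selections that omit an entire group: no lawyers → C(11,8) = 165; no consultants → C(13,8) = 1287; no accountants → C(12,8) = 495.
Add back selections omitting two groups (i.e. drawn from a single group): C(7,8) + C(5,8) + C(6,8) = 0.
By inclusion–exclusion: 43758 − 1947 + 0 = 41811.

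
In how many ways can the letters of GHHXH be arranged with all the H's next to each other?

Treat the 3 copies of H as a single block. The multiset to arrange is then {HHH, G, X}, 3 items in all.
All 3 items are distinct, so there are (3)! = 6 arrangements.

6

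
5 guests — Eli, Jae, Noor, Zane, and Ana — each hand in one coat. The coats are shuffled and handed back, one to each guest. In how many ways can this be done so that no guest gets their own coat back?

44

Let Aᵢ be the assignments in which guest i gets their own coat. We want the size of the complement of A₁∪…∪A_5.
By inclusion–exclusion this is Σ_{j=0}^{5} (−1)^j C(5,j)·(5−j)!.
Computing: 120 − 120 + 60 − 20 + 5 − 1 = 44.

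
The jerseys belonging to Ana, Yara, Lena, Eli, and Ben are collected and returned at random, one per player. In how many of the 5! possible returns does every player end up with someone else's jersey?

This is the derangement count D_5: permutations of 5 items with no fixed point.
By inclusion–exclusion this is Σ_{j=0}^{5} (−1)^j C(5,j)·(5−j)!.
Computing: 120 − 120 + 60 − 20 + 5 − 1 = 44.

44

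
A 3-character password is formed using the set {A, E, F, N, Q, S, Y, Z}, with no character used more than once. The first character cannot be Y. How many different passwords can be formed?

The first character has 8−1 = 7 choices (anything except Y).
The remaining 2 characters are filled from the other 7 symbols without repetition: 7 × 6 = 42.
Total: 7 × 42 = 294.

294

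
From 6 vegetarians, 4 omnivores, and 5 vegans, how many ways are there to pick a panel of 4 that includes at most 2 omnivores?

Split by how many omnivores are chosen (0 through 2).
Sum: C(4,0)·C(11,4) + C(4,1)·C(11,3) + C(4,2)·C(11,2) = 330 + 660 + 330 = 1320.

1320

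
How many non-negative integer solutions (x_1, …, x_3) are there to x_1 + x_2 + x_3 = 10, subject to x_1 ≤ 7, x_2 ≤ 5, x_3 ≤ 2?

12

By stars and bars, unrestricted non-negative solutions to x_1+…+x_3 = 10 number C(10+2,2) = 66.
Subtract solutions that violate a single cap (substitute x_i' = x_i − (cap_i+1)): x_1 ≥ 8 gives C(4,2) = 6; x_2 ≥ 6 gives C(6,2) = 15; x_3 ≥ 3 gives C(9,2) = 36. Together 57.
Add back pairs where two caps are both exceeded: 0 + 0 + 3 = 3.
By inclusion–exclusion the count is 66 − 57 + 3 = 12.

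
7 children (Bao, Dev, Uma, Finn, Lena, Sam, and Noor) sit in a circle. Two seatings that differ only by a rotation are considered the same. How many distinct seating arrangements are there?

Seat Bao anywhere (absorbing the rotational symmetry), then permute the other 6: (6)! = 720.

720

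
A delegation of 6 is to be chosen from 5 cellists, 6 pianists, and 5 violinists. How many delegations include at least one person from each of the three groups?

6875

With no constraint there are C(16,6) = 8008 possible selections.
Selections missing a whole group: no cellists → C(11,6) = 462; no pianists → C(10,6) = 210; no violinists → C(11,6) = 462.
Add back selections omitting two groups (i.e. drawn from a single group): C(5,6) + C(6,6) + C(5,6) = 1.
By inclusion–exclusion: 8008 − 1134 + 1 = 6875.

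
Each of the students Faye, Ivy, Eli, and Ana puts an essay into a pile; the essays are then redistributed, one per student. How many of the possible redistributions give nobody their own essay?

This is the derangement count D_4: permutations of 4 items with no fixed point.
By inclusion–exclusion this is Σ_{j=0}^{4} (−1)^j C(4,j)·(4−j)!.
Computing: 24 − 24 + 12 − 4 + 1 = 9.

9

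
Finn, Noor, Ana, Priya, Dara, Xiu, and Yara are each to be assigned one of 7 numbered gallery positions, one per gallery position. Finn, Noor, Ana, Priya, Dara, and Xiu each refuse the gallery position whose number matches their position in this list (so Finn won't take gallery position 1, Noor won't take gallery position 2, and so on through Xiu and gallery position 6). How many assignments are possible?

Let Aᵢ (for 1 ≤ i ≤ 6) be the placements that put person i in their forbidden gallery position. Any j of these fix j positions, leaving (7−j)! ways to fill the rest, and there are C(6,j) ways to pick which j.
By inclusion–exclusion, the number of valid placements is Σ_{j=0}^{6} (−1)^j C(6,j)·(7−j)!.
Computing: 5040 − 4320 + 1800 − 480 + 90 − 12 + 1 = 2119.

2119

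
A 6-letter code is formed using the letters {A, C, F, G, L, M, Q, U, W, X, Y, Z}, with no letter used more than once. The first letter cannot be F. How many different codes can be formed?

609840

The first letter has 12−1 = 11 choices (anything except F).
The remaining 5 letters are filled from the other 11 symbols without repetition: 11 × 10 × 9 × 8 × 7 = 55440.
Total: 11 × 55440 = 609840.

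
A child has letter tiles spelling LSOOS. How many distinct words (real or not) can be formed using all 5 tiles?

30

Letter multiplicities in LSOOS: L×1, O×2, S×2.
Dividing 5! = 120 by 2!·2! = 4 for the repeated letters gives 30.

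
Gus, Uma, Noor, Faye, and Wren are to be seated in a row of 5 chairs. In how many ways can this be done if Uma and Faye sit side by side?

Glue Uma and Faye into one block (2 internal orders), leaving 4 units to arrange in a row.
That gives 2 × 4! = 2 × 24 = 48.

48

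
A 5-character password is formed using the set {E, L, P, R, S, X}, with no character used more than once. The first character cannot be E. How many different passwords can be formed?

600

The first character has 6−1 = 5 choices (anything except E).
The remaining 4 characters are filled from the other 5 symbols without repetition: 5 × 4 × 3 × 2 = 120.
Total: 5 × 120 = 600.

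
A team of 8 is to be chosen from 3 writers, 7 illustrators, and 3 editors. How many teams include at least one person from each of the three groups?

1197

Unrestricted: C(13,8) = 1287 ways to pick any 8 of the 13.
Subtract selections that omit an entire group: no writers → C(10,8) = 45; no illustrators → C(6,8) = 0; no editors → C(10,8) = 45.
Add back selections omitting two groups (i.e. drawn from a single group): C(3,8) + C(7,8) + C(3,8) = 0.
By inclusion–exclusion: 1287 − 90 + 0 = 1197.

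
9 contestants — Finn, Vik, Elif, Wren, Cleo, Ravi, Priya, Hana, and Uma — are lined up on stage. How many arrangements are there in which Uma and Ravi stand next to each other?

80640

Place the 7 others and the Uma-Ravi pair as 8 objects in a line; the pair has 2 internal arrangements.
That gives 2 × 8! = 2 × 40320 = 80640.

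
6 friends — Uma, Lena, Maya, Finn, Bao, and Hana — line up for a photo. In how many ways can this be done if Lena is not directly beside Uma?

480

There are 6! = 720 arrangements in all. If Lena and Uma are adjacent, merging them into one block gives 2·(5)! = 240 arrangements.
So 720 − 240 = 480 arrangements keep them apart.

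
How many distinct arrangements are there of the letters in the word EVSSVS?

60

EVSSVS has 6 letters with S appearing 3 times and V appearing twice.
The number of distinct arrangements is 6!/(3!·2!) = 720/12 = 60.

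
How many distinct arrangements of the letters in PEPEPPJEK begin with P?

1120

With the first slot taken by P, it remains to arrange the other 8 letters (EPEPPJEK).
Those 8 letters have E appearing 3 times and P appearing 3 times, giving (8)!/(3!·3!) = 1120.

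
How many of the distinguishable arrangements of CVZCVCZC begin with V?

105

Fix V in the first position and arrange the remaining 7 letters.
Those 7 letters have C appearing 4 times and Z appearing twice, giving (7)!/(4!·2!) = 105.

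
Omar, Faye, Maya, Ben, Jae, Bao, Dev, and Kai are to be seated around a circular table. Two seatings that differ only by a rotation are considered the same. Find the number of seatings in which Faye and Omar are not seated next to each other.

3600

Without the restriction there are (7)! = 5040 seatings.
Those with Faye next to Omar: fuse the pair into one unit and seat 7 units around a circle — 2·(6)! = 1440.
Subtracting, 5040 − 1440 = 3600.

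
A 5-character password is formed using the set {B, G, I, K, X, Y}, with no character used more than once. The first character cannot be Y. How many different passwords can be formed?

The first character has 6−1 = 5 choices (anything except Y).
The remaining 4 characters are filled from the other 5 symbols without repetition: 5 × 4 × 3 × 2 = 120.
Total: 5 × 120 = 600.

600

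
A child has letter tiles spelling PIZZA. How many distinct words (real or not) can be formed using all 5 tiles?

60

The 5 letters of PIZZA have repeats: Z appearing twice.
Dividing 5! = 120 by 2! = 2 for the repeated letters gives 60.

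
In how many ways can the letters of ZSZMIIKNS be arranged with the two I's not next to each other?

There are 9!/(2!·2!·2!) = 45360 arrangements of ZSZMIIKNS in total.
Arrangements with the I's together: treat II as one letter, giving (8)!/(2!·2!) = 10080.
Hence 45360 − 10080 = 35280.

35280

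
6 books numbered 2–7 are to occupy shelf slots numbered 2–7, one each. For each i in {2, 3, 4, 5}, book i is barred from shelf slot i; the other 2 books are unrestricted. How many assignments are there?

362

Let Aᵢ (for 2 ≤ i ≤ 5) be the placements that put book i in its forbidden shelf slot. Any j of these fix j positions, leaving (6−j)! ways to fill the rest, and there are C(4,j) ways to pick which j.
By inclusion–exclusion, the number of valid placements is Σ_{j=0}^{4} (−1)^j C(4,j)·(6−j)!.
Computing: 720 − 480 + 144 − 24 + 2 = 362.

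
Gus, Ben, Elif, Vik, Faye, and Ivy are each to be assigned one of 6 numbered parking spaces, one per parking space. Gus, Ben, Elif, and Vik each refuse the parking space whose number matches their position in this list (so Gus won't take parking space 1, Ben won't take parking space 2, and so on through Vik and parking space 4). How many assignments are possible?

362

Let Aᵢ (for 1 ≤ i ≤ 4) be the placements that put person i in their forbidden parking space. Any j of these fix j positions, leaving (6−j)! ways to fill the rest, and there are C(4,j) ways to pick which j.
By inclusion–exclusion, the number of valid placements is Σ_{j=0}^{4} (−1)^j C(4,j)·(6−j)!.
Computing: 720 − 480 + 144 − 24 + 2 = 362.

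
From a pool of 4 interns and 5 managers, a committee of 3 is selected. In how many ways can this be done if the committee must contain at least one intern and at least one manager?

70

Total 3-person selections from all 9: C(9,3) = 84.
Selections missing a whole group: no interns → C(5,3) = 10; no managers → C(4,3) = 4.
Both groups omitted at once is impossible, so 84 − 14 = 70.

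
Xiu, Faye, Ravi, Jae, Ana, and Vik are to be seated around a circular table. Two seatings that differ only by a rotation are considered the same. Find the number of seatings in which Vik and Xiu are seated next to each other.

Treat {Vik, Xiu} as one unit (2 internal orders) and seat the resulting 5 units around the table: (4)! circular arrangements.
So 2 × (4)! = 2 × 24 = 48.

48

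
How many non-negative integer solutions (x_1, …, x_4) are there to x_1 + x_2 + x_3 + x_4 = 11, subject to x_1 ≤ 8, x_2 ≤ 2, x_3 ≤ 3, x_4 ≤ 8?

94

By stars and bars, unrestricted non-negative solutions to x_1+…+x_4 = 11 number C(11+3,3) = 364.
Subtract solutions that violate a single cap (substitute x_i' = x_i − (cap_i+1)): x_1 ≥ 9 gives C(5,3) = 10; x_2 ≥ 3 gives C(11,3) = 165; x_3 ≥ 4 gives C(10,3) = 120; x_4 ≥ 9 gives C(5,3) = 10. Together 305.
Add back pairs where two caps are both exceeded: 0 + 0 + 0 + 35 + 0 + 0 = 35.
By inclusion–exclusion the count is 364 − 305 + 35 = 94.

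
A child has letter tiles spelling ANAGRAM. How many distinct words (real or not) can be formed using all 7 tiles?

Letter multiplicities in ANAGRAM: A×3, G×1, M×1, N×1, R×1.
The number of distinct arrangements is 7!/(3!) = 5040/6 = 840.

840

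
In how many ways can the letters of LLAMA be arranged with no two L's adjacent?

There are 5!/(2!·2!) = 30 arrangements of LLAMA in total.
If the two L's are adjacent, glue them into one block, leaving 4 items to arrange: (4)!/(2!) = 12 ways.
Hence 30 − 12 = 18.

18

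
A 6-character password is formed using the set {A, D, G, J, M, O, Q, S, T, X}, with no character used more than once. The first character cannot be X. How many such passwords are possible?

136080

The first character has 10−1 = 9 choices (anything except X).
The remaining 5 characters are filled from the other 9 symbols without repetition: 9 × 8 × 7 × 6 × 5 = 15120.
Total: 9 × 15120 = 136080.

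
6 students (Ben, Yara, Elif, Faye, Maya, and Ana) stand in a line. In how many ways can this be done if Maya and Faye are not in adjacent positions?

There are 6! = 720 arrangements in all. If Maya and Faye are adjacent, merging them into one block gives 2·(5)! = 240 arrangements.
So 720 − 240 = 480 arrangements keep them apart.

480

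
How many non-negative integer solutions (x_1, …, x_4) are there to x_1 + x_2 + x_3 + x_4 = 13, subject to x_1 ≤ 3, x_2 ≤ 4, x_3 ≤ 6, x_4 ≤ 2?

By stars and bars, unrestricted non-negative solutions to x_1+…+x_4 = 13 number C(13+3,3) = 560.
Subtract solutions that violate a single cap (substitute x_i' = x_i − (cap_i+1)): x_1 ≥ 4 gives C(12,3) = 220; x_2 ≥ 5 gives C(11,3) = 165; x_3 ≥ 7 gives C(9,3) = 84; x_4 ≥ 3 gives C(13,3) = 286. Together 755.
Add back pairs where two caps are both exceeded: 35 + 10 + 84 + 4 + 56 + 20 = 209.
Subtract triples: 0 + 4 + 0 + 0 = 4.
By inclusion–exclusion the count is 560 − 755 + 209 − 4 = 10.

10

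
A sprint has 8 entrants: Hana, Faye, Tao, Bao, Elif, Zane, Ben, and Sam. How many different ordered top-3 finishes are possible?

336

This is an ordered selection of 3 from 8: P(8,3).
That gives 8 × 7 × 6 = 336.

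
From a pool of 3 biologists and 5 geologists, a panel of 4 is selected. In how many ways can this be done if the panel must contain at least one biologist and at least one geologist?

With no constraint there are C(8,4) = 70 possible selections.
Selections missing a whole group: no biologists → C(5,4) = 5; no geologists → C(3,4) = 0.
Both groups omitted at once is impossible, so 70 − 5 = 65.

65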